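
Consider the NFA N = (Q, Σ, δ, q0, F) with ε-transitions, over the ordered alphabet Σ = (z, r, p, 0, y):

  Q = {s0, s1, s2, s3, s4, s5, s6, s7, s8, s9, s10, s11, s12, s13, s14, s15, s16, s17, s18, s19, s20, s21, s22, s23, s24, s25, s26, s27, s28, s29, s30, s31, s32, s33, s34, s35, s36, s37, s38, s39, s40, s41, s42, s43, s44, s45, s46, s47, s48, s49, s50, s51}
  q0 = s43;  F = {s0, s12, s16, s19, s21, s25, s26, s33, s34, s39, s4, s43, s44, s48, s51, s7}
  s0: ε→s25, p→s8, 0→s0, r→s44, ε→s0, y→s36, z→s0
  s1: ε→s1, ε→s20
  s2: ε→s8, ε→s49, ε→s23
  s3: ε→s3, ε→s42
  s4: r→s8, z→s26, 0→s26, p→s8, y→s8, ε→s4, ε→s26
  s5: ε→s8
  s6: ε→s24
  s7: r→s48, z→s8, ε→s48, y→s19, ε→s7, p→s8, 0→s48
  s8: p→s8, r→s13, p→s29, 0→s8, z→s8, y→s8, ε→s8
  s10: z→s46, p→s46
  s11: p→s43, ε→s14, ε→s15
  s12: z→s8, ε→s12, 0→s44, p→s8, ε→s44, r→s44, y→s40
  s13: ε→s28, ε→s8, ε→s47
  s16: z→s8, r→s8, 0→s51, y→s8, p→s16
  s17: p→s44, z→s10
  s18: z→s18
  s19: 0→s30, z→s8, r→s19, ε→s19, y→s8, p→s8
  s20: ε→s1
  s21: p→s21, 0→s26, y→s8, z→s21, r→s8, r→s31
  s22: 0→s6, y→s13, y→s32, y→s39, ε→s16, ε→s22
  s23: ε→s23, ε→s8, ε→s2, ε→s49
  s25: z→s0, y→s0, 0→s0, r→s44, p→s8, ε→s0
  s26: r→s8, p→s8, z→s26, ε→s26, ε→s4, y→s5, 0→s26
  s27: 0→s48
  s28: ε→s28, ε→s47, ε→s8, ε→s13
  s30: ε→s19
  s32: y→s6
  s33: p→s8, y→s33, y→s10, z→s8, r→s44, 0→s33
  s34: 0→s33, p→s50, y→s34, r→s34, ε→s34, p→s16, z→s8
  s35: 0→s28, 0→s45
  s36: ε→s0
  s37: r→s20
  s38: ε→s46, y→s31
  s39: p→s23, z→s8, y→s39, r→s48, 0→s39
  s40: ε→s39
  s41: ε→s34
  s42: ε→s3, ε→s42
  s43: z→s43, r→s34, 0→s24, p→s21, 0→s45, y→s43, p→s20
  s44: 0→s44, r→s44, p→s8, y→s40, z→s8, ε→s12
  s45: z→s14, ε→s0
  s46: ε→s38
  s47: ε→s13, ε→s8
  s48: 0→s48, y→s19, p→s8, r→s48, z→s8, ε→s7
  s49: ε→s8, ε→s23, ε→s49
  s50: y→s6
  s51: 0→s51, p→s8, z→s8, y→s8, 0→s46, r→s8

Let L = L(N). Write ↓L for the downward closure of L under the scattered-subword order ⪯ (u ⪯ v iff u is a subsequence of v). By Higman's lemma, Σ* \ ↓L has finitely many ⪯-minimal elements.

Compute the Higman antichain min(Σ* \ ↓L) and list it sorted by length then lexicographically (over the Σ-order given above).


|Q|=52, |F|=16, |δ|=165 (55 ε).
min D↑ (13 st, q0=0, F={4}): 0:z→0,r→1,p→2,0→3,y→0 1:z→4,r→1,p→5,0→6,y→1 2:z→2,r→4,p→2,0→7,y→4 3:z→3,r→8,p→4,0→3,y→3 4:z→4,r→4,p→4,0→4,y→4 5:z→4,r→4,p→5,0→9,y→4 6:z→4,r→8,p→4,0→6,y→6 7:z→7,r→4,p→4,0→7,y→4 8:z→4,r→8,p→4,0→8,y→10 9:z→4,r→4,p→4,0→9,y→4 10:z→4,r→11,p→4,0→10,y→10 11:z→4,r→11,p→4,0→11,y→12 12:z→4,r→12,p→4,0→12,y→4 (ε-aug+det+¬).
'rz': |S_i|=[39, 27, 8] end={s13,s28,s29,s31,s38,s46,s47,s8} — reject; 2/2 del acc.
'pr': N↓-sim [39, 22, 6] end={s13,s28,s29,s31,s47,s8} ∉↓L; 2/2 single-dels accept.
'py': N↓-sim [39, 22, 9] end={s13,s24,s28,s29,s31,s47,s5,s6,s8} — reject; 2/2 single-dels accept.
'0p': |S_i|=[39, 31, 11] end={s13,s2,s23,s28,s29,s31,s38,s46,s47,s49,s8} ∉↓L; 2/2 deletions ∈↓L.
'0ryryy': run [39, 31, 16, 14, 9, 7, 5] end={s13,s28,s29,s47,s8} — reject; 6/6 single-dels accept.
5 words, ⪯-incomp.

Antichain: [rz, pr, py, 0p, 0ryryy].


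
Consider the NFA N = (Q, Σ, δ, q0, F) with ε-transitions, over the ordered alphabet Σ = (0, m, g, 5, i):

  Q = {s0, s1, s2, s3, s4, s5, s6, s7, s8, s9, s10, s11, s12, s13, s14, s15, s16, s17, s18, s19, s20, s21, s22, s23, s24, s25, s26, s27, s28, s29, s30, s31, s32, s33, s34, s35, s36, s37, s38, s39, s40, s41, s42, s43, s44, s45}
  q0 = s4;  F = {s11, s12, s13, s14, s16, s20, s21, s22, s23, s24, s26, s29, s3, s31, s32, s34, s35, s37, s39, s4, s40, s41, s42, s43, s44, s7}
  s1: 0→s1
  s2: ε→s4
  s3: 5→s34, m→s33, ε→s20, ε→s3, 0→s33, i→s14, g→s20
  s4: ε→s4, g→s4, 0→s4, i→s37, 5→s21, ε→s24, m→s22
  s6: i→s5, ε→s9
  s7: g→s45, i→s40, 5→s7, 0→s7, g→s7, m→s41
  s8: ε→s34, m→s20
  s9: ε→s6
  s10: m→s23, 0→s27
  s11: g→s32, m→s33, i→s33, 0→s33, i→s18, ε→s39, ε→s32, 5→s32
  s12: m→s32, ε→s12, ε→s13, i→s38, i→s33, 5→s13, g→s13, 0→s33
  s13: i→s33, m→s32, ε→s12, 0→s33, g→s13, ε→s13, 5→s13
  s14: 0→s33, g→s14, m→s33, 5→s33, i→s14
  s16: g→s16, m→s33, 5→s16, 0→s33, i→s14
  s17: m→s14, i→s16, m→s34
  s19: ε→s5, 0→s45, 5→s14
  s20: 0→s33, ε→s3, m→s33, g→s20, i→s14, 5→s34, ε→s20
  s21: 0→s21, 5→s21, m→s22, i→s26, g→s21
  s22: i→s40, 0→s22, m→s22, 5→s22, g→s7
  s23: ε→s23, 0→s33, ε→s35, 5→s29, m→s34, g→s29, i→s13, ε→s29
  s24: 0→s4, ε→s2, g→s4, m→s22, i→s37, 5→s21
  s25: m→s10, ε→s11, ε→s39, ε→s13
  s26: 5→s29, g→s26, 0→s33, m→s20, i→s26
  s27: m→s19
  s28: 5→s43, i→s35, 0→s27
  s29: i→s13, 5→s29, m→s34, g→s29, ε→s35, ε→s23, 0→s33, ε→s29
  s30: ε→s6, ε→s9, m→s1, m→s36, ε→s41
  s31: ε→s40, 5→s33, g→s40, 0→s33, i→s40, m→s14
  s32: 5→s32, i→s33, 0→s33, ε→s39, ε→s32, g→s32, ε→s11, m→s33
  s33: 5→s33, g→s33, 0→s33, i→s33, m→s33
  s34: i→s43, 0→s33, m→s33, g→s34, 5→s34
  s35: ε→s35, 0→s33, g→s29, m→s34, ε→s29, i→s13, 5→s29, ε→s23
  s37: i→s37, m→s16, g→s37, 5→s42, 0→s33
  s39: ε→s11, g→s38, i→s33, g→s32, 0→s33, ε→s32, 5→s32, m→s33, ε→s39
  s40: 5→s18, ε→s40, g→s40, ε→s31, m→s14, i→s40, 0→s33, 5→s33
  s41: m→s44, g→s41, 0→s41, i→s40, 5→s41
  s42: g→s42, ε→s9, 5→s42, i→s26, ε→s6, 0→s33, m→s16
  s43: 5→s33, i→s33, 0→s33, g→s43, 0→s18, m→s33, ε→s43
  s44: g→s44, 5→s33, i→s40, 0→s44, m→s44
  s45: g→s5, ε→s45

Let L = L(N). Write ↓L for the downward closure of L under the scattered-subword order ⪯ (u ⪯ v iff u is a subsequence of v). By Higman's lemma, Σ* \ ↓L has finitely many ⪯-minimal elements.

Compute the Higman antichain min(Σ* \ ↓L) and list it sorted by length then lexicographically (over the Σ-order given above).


min(Σ*\↓L) = [i0, mi5, imm, mgmm5, 5i5ii].

|Q|=46, |F|=26, |δ|=205 (46 ε).
min D↑ (19 st, q0=0, F={7}): 0:0→0,m→1,g→0,5→2,i→3 1:0→1,m→1,g→4,5→1,i→5 2:0→2,m→1,g→2,5→2,i→6 3:0→7,m→8,g→3,5→9,i→3 4:0→4,m→10,g→4,5→4,i→5 5:0→7,m→11,g→5,5→7,i→5 6:0→7,m→12,g→6,5→13,i→6 7:0→7,m→7,g→7,5→7,i→7 8:0→7,m→7,g→8,5→8,i→11 9:0→7,m→8,g→9,5→9,i→6 10:0→10,m→14,g→10,5→10,i→5 11:0→7,m→7,g→11,5→7,i→11 12:0→7,m→7,g→12,5→15,i→11 13:0→7,m→15,g→13,5→13,i→16 14:0→14,m→14,g→14,5→7,i→5 15:0→7,m→7,g→15,5→15,i→17 16:0→7,m→18,g→16,5→16,i→7 17:0→7,m→7,g→17,5→7,i→7 18:0→7,m→7,g→18,5→18,i→7 [Hopcroft].
'i0': run [34, 25, 2] end={s18,s33} — reject; 2/2 del acc.
'mi5': run [34, 20, 6, 2] end={s18,s33} — reject; 3/3 deletions ∈↓L.
'imm': run [34, 25, 12, 1] end={s33} — reject; 3/3 single-dels accept.
'mgmm5': N↓-sim [34, 20, 19, 7, 6, 2] end={s18,s33} rej; 5/5 single-dels accept.
'5i5ii': run [34, 30, 20, 13, 9, 3] end={s18,s33,s38} ∉↓L; 5/5 del acc.
5 obstructions.


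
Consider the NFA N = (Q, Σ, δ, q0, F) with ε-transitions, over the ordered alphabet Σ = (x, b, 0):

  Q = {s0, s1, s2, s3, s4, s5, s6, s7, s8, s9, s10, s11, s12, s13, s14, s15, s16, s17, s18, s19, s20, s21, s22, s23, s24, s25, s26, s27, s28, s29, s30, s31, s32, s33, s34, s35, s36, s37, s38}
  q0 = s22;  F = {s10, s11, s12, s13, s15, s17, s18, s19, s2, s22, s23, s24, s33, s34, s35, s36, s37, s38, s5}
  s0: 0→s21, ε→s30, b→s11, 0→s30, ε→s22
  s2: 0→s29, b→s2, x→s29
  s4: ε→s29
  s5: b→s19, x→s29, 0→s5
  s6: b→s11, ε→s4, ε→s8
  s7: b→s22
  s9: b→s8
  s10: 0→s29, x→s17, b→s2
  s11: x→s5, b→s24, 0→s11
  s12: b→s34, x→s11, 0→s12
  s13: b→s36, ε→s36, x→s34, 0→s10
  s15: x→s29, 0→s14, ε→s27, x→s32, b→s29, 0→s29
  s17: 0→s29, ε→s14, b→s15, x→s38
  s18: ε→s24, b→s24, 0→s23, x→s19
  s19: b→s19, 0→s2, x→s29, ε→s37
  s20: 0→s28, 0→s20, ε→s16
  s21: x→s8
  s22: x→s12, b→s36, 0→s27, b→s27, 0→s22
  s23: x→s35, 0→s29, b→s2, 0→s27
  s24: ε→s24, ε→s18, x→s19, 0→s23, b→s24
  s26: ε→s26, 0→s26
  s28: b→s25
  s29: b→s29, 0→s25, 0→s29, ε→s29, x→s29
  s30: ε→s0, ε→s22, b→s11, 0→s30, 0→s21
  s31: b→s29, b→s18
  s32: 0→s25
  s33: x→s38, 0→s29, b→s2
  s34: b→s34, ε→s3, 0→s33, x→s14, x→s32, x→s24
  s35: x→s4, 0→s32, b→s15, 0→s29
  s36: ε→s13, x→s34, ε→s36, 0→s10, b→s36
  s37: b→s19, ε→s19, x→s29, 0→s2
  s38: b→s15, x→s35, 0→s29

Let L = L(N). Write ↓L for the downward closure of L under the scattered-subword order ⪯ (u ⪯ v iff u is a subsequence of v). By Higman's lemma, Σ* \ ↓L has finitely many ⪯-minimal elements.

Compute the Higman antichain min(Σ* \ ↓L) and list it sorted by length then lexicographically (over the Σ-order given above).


|Q|=39, |F|=19, |δ|=107 (21 ε).
min D↑ (17 st, q0=0, F={11}): 0:x→1,b→2,0→0 1:x→3,b→4,0→1 2:x→4,b→2,0→5 3:x→6,b→7,0→3 4:x→7,b→4,0→8 5:x→9,b→10,0→11 6:x→11,b→12,0→6 7:x→12,b→7,0→13 8:x→14,b→10,0→11 9:x→14,b→15,0→11 10:x→11,b→10,0→11 11:x→11,b→11,0→11 12:x→11,b→12,0→10 13:x→16,b→10,0→11 14:x→16,b→15,0→11 15:x→11,b→11,0→11 16:x→11,b→15,0→11 (ε-aug+det+¬).
'b00': run [26, 22, 14, 5] end={s14,s25,s27,s29,s32} — reject; 3/3 del acc.
'xxxx': N↓-sim [26, 22, 17, 12, 4] end={s25,s29,s32,s4} ∉↓L; 4/4 deletions ∈↓L.
'b0bx': |S_i|=[26, 22, 14, 7, 3] end={s25,s29,s32} — reject; 4/4 del acc.
'b0xbb': |S_i|=[26, 22, 14, 10, 6, 2] end={s25,s29} rej; 5/5 deletions ∈↓L.
4 obstructions.

A = [b00, xxxx, b0bx, b0xbb].


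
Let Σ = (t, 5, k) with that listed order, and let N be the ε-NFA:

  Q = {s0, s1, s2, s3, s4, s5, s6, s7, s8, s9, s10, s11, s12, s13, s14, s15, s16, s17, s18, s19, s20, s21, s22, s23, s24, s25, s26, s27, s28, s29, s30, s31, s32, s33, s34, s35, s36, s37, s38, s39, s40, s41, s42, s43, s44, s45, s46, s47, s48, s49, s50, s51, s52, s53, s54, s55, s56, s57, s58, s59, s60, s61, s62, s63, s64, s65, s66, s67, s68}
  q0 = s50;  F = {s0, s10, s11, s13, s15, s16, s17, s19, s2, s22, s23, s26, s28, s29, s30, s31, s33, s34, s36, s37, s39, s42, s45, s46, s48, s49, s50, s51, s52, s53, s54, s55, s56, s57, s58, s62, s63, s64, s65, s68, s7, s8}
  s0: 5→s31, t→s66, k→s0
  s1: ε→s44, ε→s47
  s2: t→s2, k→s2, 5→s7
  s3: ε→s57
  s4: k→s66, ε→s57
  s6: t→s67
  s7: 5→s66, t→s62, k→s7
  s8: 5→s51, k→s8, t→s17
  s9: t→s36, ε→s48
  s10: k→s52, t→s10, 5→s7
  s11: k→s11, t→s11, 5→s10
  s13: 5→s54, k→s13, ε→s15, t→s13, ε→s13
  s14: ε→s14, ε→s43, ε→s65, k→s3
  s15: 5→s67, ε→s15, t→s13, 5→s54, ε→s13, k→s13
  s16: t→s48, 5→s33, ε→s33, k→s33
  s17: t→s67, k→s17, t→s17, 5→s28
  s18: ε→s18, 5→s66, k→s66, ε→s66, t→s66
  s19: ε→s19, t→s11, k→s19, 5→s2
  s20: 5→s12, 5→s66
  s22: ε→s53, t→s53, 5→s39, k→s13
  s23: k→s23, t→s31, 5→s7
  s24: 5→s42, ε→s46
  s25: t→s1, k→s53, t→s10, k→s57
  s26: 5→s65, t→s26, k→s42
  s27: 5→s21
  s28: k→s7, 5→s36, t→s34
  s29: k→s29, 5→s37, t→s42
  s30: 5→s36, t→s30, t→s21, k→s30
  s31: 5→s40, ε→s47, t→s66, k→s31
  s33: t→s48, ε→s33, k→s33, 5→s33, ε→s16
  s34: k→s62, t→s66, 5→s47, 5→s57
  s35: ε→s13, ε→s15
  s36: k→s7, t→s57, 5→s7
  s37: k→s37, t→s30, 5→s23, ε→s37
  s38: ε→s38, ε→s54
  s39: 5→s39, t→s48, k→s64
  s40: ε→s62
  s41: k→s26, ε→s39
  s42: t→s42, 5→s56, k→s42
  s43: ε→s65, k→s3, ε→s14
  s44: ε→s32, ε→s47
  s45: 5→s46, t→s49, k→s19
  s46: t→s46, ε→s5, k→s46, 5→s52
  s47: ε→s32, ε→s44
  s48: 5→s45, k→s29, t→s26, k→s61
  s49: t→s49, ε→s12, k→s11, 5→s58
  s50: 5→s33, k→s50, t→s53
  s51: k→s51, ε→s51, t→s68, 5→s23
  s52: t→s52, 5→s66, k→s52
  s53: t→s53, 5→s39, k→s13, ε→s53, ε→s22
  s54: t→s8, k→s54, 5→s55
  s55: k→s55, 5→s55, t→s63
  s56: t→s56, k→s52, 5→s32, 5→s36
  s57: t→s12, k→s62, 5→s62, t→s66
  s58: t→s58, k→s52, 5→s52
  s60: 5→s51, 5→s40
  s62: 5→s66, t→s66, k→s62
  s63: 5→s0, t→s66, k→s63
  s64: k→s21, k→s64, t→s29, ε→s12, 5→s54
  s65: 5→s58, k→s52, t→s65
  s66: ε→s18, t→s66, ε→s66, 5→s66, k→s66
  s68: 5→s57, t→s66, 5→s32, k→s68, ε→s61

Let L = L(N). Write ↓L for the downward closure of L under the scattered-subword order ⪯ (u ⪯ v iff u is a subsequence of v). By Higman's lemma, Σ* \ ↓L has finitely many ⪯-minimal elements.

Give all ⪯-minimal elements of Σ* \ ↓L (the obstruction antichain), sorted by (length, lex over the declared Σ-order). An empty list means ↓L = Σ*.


A = [tk55tt, 5tt5k5, 5t5555].

|Q|=69, |F|=42, |δ|=200 (43 ε).
min D↑ (40 st, q0=0, F={31}): 0:t→1,5→2,k→0 1:t→1,5→3,k→4 2:t→5,5→2,k→2 3:t→5,5→3,k→6 4:t→4,5→7,k→4 5:t→8,5→9,k→10 6:t→10,5→7,k→6 7:t→11,5→12,k→7 8:t→8,5→13,k→14 9:t→15,5→16,k→17 10:t→14,5→18,k→10 11:t→19,5→20,k→11 12:t→21,5→12,k→12 13:t→13,5→22,k→23 14:t→14,5→24,k→14 15:t→15,5→22,k→25 16:t→16,5→23,k→16 17:t→25,5→26,k→17 18:t→27,5→28,k→18 19:t→19,5→29,k→19 20:t→30,5→28,k→20 21:t→31,5→32,k→21 22:t→22,5→23,k→23 23:t→23,5→31,k→23 24:t→24,5→33,k→23 25:t→25,5→34,k→25 26:t→26,5→35,k→26 27:t→27,5→33,k→27 28:t→36,5→35,k→28 29:t→37,5→33,k→35 30:t→31,5→38,k→30 31:t→31,5→31,k→31 32:t→31,5→36,k→32 33:t→38,5→35,k→35 34:t→34,5→35,k→23 35:t→39,5→31,k→35 36:t→31,5→39,k→36 37:t→31,5→38,k→39 38:t→31,5→39,k→39 39:t→31,5→31,k→39.
'tk55tt': run [53, 50, 41, 32, 21, 15, 3] end={s12,s18,s66} ∉↓L; 6/6 del acc.
'5tt5k5': |S_i|=[53, 48, 42, 32, 18, 5, 2] end={s18,s66} rej; 6/6 single-dels accept.
'5t5555': |S_i|=[53, 48, 42, 34, 19, 6, 2] end={s18,s66} — reject; 6/6 deletions ∈↓L.
3 words, ⪯-incomp.


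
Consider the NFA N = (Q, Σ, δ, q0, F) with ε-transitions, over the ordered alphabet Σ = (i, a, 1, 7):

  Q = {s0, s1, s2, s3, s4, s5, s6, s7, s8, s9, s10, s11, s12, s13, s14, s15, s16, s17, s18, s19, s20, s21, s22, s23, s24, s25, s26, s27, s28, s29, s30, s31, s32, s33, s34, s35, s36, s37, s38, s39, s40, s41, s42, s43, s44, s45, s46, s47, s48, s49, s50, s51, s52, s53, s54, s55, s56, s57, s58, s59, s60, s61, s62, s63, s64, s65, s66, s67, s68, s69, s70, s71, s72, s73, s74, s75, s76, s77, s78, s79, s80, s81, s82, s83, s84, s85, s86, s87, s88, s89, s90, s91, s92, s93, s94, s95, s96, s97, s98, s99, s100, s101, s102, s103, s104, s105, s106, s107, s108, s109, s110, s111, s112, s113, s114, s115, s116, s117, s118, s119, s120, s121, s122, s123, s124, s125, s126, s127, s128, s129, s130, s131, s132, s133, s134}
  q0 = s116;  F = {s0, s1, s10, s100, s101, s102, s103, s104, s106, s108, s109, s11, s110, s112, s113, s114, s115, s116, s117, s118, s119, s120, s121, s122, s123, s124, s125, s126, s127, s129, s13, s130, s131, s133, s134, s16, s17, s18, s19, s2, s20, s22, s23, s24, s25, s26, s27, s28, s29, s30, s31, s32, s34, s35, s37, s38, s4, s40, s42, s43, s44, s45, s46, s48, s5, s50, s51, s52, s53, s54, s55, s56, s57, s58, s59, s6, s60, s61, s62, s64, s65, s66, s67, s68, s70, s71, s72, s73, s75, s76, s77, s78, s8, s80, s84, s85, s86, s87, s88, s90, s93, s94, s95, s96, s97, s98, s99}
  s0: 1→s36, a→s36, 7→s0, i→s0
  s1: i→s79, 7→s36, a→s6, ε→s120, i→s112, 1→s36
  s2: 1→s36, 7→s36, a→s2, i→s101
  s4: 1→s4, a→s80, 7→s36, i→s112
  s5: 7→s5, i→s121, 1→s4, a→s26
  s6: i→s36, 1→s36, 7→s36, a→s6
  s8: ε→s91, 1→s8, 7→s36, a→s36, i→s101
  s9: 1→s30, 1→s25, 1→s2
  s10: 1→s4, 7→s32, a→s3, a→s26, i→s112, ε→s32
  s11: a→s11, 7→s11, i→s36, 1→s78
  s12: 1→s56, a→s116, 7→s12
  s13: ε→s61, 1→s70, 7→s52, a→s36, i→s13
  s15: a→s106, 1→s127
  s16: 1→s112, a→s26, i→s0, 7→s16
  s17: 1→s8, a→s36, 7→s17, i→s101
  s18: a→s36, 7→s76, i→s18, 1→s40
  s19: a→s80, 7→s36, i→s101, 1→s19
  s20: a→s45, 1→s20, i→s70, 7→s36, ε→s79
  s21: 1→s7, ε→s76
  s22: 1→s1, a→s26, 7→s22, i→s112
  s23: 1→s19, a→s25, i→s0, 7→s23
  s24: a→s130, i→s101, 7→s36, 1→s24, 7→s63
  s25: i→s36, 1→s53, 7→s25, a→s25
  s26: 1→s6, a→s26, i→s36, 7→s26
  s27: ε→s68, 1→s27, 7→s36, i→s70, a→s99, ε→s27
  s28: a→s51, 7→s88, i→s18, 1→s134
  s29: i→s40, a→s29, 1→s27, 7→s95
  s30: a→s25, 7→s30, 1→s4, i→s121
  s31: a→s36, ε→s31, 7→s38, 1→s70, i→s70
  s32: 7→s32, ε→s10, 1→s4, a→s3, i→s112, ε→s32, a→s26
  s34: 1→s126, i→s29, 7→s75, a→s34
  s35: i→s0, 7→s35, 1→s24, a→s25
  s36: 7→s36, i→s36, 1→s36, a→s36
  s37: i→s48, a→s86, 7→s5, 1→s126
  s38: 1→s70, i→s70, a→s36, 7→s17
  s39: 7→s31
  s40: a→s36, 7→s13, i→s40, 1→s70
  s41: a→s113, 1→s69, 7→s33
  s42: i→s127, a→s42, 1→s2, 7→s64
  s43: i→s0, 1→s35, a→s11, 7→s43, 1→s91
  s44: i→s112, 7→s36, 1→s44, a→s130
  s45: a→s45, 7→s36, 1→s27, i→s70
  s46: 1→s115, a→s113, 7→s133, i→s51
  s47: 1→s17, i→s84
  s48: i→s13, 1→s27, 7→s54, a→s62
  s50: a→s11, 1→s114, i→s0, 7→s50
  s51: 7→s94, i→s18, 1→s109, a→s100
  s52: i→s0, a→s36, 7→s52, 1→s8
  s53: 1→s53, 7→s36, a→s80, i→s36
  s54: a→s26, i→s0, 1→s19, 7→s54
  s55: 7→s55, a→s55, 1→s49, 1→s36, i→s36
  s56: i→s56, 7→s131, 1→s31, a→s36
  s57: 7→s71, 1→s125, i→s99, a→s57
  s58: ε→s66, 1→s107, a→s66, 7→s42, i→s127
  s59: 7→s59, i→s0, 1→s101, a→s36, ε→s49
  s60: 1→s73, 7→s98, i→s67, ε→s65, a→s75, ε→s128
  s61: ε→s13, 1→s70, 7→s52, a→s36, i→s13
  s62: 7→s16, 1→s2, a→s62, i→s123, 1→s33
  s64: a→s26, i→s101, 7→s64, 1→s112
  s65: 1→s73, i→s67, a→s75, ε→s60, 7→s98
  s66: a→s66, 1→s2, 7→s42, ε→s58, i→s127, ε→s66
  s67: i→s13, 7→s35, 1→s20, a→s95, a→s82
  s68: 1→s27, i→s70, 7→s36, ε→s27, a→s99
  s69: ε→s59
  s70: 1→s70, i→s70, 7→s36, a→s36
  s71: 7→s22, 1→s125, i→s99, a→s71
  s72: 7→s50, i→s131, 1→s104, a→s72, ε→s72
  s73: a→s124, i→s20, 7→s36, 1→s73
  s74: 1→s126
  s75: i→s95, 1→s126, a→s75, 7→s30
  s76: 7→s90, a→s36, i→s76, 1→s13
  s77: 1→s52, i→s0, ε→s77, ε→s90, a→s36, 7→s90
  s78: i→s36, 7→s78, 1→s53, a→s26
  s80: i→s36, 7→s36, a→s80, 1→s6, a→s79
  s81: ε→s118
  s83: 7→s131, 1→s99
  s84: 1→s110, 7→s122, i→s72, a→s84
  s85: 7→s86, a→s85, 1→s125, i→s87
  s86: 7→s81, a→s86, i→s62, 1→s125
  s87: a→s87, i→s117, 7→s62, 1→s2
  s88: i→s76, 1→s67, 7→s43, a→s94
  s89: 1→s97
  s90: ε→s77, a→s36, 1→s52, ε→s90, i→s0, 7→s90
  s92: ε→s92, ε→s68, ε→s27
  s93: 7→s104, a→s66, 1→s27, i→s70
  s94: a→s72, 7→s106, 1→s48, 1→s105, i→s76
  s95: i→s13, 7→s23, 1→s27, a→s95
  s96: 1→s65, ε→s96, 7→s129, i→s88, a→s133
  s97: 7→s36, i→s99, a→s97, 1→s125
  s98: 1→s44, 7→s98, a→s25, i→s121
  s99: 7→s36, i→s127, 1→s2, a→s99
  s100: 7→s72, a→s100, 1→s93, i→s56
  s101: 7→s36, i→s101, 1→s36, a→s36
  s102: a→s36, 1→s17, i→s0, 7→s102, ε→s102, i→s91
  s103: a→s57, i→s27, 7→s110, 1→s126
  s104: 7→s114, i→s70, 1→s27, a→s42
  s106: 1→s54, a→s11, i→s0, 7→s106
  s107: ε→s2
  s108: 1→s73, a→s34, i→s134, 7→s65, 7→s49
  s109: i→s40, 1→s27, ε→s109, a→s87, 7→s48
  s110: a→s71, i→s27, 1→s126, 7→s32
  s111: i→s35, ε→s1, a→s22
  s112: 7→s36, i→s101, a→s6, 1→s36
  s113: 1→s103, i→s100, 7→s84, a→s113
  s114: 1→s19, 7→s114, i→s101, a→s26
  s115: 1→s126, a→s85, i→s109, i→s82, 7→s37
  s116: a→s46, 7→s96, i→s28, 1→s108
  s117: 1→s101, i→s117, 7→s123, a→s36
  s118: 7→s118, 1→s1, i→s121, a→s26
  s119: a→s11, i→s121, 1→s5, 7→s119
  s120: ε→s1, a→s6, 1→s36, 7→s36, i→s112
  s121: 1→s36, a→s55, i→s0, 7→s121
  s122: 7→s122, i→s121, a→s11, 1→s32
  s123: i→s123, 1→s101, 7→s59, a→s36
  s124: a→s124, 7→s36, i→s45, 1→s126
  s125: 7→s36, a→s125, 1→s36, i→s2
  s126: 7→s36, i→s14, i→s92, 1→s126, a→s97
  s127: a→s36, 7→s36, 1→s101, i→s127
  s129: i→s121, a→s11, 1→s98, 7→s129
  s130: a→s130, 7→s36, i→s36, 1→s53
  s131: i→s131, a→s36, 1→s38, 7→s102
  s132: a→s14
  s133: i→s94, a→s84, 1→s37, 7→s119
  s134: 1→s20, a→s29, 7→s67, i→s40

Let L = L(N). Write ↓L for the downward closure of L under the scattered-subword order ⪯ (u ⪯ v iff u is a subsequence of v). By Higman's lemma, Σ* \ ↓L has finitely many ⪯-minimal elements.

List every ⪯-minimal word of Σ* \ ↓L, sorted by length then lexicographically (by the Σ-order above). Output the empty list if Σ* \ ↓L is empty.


A = [iia, 117, 77i1, 77ai, aa1i7, a1a11].

|Q|=135, |F|=107, |δ|=504 (36 ε).
min D↑ (101 st, q0=0, F={16}): 0:i→1,a→2,1→3,7→4 1:i→5,a→6,1→7,7→8 2:i→6,a→9,1→10,7→11 3:i→7,a→12,1→13,7→14 4:i→8,a→11,1→14,7→15 5:i→5,a→16,1→17,7→18 6:i→5,a→19,1→20,7→21 7:i→17,a→22,1→23,7→24 8:i→18,a→21,1→24,7→25 9:i→19,a→9,1→26,7→27 10:i→20,a→28,1→29,7→30 11:i→21,a→27,1→30,7→31 12:i→22,a→12,1→29,7→32 13:i→23,a→33,1→13,7→16 14:i→24,a→32,1→13,7→34 15:i→35,a→36,1→34,7→15 16:i→16,a→16,1→16,7→16 17:i→17,a→16,1→37,7→38 18:i→18,a→16,1→38,7→39 19:i→40,a→19,1→41,7→42 20:i→17,a→43,1→44,7→45 21:i→18,a→42,1→45,7→46 22:i→17,a→22,1→44,7→47 23:i→37,a→48,1→23,7→16 24:i→38,a→47,1→23,7→49 25:i→50,a→36,1→49,7→25 26:i→44,a→51,1→29,7→52 27:i→42,a→27,1→52,7→53 28:i→43,a→28,1→54,7→55 29:i→44,a→56,1→29,7→16 30:i→45,a→55,1→29,7→57 31:i→35,a→36,1→57,7→31 32:i→47,a→32,1→29,7→58 33:i→48,a→33,1→29,7→16 34:i→35,a→59,1→60,7→34 35:i→50,a→61,1→16,7→35 36:i→16,a→36,1→62,7→36 37:i→37,a→16,1→37,7→16 38:i→38,a→16,1→37,7→63 39:i→50,a→16,1→63,7→39 40:i→40,a→16,1→64,7→65 41:i→37,a→66,1→44,7→67 42:i→65,a→42,1→67,7→68 43:i→69,a→43,1→70,7→71 44:i→37,a→72,1→44,7→16 45:i→38,a→71,1→44,7→73 46:i→50,a→36,1→73,7→46 47:i→38,a→47,1→44,7→74 48:i→37,a→48,1→44,7→16 49:i→50,a→59,1→75,7→49 50:i→50,a→16,1→16,7→50 51:i→72,a→51,1→54,7→76 52:i→44,a→76,1→29,7→77 53:i→35,a→36,1→77,7→53 54:i→70,a→54,1→16,7→16 55:i→71,a→55,1→54,7→78 56:i→72,a→56,1→54,7→16 57:i→35,a→79,1→80,7→57 58:i→35,a→59,1→80,7→58 59:i→16,a→59,1→81,7→59 60:i→82,a→83,1→60,7→16 61:i→16,a→61,1→16,7→61 62:i→16,a→79,1→81,7→62 63:i→50,a→16,1→84,7→63 64:i→37,a→16,1→37,7→85 65:i→65,a→16,1→85,7→86 66:i→87,a→66,1→70,7→88 67:i→37,a→88,1→44,7→89 68:i→50,a→36,1→89,7→68 69:i→69,a→16,1→90,7→91 70:i→90,a→70,1→16,7→16 71:i→91,a→71,1→70,7→92 72:i→87,a→72,1→70,7→16 73:i→50,a→79,1→93,7→73 74:i→50,a→59,1→93,7→74 75:i→90,a→83,1→75,7→16 76:i→72,a→76,1→54,7→94 77:i→82,a→79,1→80,7→77 78:i→35,a→79,1→95,7→78 79:i→16,a→79,1→96,7→79 80:i→82,a→97,1→80,7→16 81:i→16,a→97,1→81,7→16 82:i→90,a→96,1→16,7→16 83:i→16,a→83,1→81,7→16 84:i→90,a→16,1→84,7→16 85:i→37,a→16,1→37,7→98 86:i→50,a→16,1→98,7→86 87:i→87,a→16,1→90,7→16 88:i→87,a→88,1→70,7→99 89:i→90,a→79,1→93,7→89 90:i→90,a→16,1→16,7→16 91:i→91,a→16,1→90,7→100 92:i→50,a→79,1→82,7→92 93:i→90,a→97,1→93,7→16 94:i→82,a→79,1→95,7→94 95:i→82,a→96,1→16,7→16 96:i→16,a→96,1→16,7→16 97:i→16,a→97,1→96,7→16 98:i→90,a→16,1→84,7→98 99:i→90,a→79,1→82,7→99 100:i→50,a→16,1→90,7→100 [Hopcroft].
'iia': |S_i|=[121, 80, 25, 1] end={s36} rej; 3/3 single-dels accept.
'117': |S_i|=[121, 95, 35, 2] end={s36,s63} rej; 3/3 single-dels accept.
'77i1': N↓-sim [121, 96, 52, 10, 2] end={s36,s49} — reject; 4/4 single-dels accept.
'77ai': N↓-sim [121, 96, 52, 13, 1] end={s36} — reject; 4/4 single-dels accept.
'aa1i7': N↓-sim [121, 102, 84, 47, 13, 1] end={s36} — reject; 5/5 deletions ∈↓L.
'a1a11': |S_i|=[121, 102, 72, 38, 12, 1] end={s36} — reject; 5/5 single-dels accept.
6 words, ⪯-incomp.


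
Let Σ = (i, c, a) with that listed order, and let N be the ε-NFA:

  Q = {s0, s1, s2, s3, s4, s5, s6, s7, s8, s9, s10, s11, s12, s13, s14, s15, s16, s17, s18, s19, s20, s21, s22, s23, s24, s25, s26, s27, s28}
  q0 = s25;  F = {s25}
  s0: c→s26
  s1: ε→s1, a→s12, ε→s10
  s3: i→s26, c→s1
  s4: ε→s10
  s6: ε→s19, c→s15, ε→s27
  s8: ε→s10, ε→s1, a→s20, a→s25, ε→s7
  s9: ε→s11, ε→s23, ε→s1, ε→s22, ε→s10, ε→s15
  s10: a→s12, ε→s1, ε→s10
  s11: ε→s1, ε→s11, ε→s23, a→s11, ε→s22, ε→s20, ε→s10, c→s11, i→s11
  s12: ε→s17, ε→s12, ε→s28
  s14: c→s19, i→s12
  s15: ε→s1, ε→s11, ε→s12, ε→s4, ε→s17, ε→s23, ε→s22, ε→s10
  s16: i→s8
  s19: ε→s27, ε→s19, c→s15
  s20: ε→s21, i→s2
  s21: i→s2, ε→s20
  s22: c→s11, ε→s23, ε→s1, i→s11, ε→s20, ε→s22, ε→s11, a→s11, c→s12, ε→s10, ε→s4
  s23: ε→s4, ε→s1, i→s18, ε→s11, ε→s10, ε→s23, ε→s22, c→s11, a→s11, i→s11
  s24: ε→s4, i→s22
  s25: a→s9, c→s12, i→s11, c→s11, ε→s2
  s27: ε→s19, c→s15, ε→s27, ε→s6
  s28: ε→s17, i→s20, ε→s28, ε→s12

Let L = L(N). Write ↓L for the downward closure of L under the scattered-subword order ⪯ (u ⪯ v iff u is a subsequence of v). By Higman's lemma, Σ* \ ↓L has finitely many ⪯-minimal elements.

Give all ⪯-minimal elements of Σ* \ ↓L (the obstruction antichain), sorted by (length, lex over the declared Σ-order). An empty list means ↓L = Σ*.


|Q|=29, |F|=1, |δ|=90 (58 ε).
min D↑ (2 st, q0=0, F={1}): 0:i→1,c→1,a→1 1:i→1,c→1,a→1 (ε-aug+det+¬).
'i': |S_i|=[16, 13] end={s1,s10,s11,s12,s17,s18,s2,s20,s21,s22,s23,s28,…} — reject; 1/1 deletions ∈↓L.
'c': |S_i|=[16, 13] end={s1,s10,s11,s12,s17,s18,s2,s20,s21,s22,s23,s28,…} ∉↓L; 1/1 del acc.
'a': run [16, 15] end={s1,s10,s11,s12,s15,s17,s18,s2,s20,s21,s22,s23,…} ∉↓L; 1/1 del acc.
3 words, ⪯-incomp.

Antichain: [i, c, a].


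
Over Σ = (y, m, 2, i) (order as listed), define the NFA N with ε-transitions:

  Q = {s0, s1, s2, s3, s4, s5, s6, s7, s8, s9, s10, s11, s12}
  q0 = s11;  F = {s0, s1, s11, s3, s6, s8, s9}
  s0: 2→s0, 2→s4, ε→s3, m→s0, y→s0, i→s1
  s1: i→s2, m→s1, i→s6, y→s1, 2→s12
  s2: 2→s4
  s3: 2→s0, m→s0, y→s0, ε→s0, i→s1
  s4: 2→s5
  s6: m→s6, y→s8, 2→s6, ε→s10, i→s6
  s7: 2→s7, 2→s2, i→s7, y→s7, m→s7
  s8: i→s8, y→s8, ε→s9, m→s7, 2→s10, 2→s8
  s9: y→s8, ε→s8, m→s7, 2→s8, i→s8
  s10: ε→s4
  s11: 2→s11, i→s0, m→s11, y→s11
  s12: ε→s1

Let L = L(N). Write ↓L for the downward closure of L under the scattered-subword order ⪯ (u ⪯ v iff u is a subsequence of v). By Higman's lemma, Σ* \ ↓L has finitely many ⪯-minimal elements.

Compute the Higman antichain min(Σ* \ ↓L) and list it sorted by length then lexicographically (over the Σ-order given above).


|Q|=13, |F|=7, |δ|=45 (7 ε).
min D↑ (6 st, q0=0, F={5}): 0:y→0,m→0,2→0,i→1 1:y→1,m→1,2→1,i→2 2:y→2,m→2,2→2,i→3 3:y→4,m→3,2→3,i→3 4:y→4,m→5,2→4,i→4 5:y→5,m→5,2→5,i→5 [Hopcroft].
'iiiym': N↓-sim [13, 12, 10, 8, 7, 4] end={s2,s4,s5,s7} — reject; 5/5 deletions ∈↓L.
1 words, ⪯-incomp.

min(Σ*\↓L) = [iiiym].


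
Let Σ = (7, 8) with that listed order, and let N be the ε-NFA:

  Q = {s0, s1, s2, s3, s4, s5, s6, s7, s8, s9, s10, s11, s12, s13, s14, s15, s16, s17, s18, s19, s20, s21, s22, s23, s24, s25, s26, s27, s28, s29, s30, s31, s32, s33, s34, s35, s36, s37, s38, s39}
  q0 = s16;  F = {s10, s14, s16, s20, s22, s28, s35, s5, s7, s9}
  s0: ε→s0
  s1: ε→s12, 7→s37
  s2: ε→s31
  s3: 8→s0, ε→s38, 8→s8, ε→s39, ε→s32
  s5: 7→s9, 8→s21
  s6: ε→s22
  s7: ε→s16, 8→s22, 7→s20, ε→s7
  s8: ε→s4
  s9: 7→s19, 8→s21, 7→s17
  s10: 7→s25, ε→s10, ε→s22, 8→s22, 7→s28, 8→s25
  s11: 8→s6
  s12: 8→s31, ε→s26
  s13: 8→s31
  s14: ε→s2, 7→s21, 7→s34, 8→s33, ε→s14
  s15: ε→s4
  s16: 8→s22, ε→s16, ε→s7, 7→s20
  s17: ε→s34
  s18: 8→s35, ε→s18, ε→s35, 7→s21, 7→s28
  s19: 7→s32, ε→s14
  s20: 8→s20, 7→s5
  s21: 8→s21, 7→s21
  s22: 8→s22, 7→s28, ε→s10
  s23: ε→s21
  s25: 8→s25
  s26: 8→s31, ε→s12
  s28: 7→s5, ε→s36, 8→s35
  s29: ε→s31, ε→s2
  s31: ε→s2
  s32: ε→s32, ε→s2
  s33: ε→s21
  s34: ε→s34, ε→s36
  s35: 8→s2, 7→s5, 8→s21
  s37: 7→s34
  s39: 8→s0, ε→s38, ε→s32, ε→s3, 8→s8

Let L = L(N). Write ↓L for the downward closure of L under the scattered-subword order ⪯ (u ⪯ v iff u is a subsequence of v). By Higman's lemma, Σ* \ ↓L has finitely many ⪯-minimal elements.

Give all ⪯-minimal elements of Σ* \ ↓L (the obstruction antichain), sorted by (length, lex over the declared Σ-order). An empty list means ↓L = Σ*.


|Q|=40, |F|=10, |δ|=79 (37 ε).
min D↑ (9 st, q0=0, F={6}): 0:7→1,8→2 1:7→3,8→1 2:7→4,8→2 3:7→5,8→6 4:7→3,8→7 5:7→8,8→6 6:7→6,8→6 7:7→3,8→6 8:7→6,8→6 [Hopcroft].
'778': run [20, 16, 12, 2] end={s21,s33} rej; 3/3 deletions ∈↓L.
'8788': N↓-sim [20, 18, 15, 14, 5] end={s2,s21,s25,s31,s33} — reject; 4/4 del acc.
'77777': N↓-sim [20, 16, 12, 11, 10, 6] end={s2,s21,s31,s32,s34,s36} — reject; 5/5 del acc.
3 obstructions.

Antichain: [778, 8788, 77777].


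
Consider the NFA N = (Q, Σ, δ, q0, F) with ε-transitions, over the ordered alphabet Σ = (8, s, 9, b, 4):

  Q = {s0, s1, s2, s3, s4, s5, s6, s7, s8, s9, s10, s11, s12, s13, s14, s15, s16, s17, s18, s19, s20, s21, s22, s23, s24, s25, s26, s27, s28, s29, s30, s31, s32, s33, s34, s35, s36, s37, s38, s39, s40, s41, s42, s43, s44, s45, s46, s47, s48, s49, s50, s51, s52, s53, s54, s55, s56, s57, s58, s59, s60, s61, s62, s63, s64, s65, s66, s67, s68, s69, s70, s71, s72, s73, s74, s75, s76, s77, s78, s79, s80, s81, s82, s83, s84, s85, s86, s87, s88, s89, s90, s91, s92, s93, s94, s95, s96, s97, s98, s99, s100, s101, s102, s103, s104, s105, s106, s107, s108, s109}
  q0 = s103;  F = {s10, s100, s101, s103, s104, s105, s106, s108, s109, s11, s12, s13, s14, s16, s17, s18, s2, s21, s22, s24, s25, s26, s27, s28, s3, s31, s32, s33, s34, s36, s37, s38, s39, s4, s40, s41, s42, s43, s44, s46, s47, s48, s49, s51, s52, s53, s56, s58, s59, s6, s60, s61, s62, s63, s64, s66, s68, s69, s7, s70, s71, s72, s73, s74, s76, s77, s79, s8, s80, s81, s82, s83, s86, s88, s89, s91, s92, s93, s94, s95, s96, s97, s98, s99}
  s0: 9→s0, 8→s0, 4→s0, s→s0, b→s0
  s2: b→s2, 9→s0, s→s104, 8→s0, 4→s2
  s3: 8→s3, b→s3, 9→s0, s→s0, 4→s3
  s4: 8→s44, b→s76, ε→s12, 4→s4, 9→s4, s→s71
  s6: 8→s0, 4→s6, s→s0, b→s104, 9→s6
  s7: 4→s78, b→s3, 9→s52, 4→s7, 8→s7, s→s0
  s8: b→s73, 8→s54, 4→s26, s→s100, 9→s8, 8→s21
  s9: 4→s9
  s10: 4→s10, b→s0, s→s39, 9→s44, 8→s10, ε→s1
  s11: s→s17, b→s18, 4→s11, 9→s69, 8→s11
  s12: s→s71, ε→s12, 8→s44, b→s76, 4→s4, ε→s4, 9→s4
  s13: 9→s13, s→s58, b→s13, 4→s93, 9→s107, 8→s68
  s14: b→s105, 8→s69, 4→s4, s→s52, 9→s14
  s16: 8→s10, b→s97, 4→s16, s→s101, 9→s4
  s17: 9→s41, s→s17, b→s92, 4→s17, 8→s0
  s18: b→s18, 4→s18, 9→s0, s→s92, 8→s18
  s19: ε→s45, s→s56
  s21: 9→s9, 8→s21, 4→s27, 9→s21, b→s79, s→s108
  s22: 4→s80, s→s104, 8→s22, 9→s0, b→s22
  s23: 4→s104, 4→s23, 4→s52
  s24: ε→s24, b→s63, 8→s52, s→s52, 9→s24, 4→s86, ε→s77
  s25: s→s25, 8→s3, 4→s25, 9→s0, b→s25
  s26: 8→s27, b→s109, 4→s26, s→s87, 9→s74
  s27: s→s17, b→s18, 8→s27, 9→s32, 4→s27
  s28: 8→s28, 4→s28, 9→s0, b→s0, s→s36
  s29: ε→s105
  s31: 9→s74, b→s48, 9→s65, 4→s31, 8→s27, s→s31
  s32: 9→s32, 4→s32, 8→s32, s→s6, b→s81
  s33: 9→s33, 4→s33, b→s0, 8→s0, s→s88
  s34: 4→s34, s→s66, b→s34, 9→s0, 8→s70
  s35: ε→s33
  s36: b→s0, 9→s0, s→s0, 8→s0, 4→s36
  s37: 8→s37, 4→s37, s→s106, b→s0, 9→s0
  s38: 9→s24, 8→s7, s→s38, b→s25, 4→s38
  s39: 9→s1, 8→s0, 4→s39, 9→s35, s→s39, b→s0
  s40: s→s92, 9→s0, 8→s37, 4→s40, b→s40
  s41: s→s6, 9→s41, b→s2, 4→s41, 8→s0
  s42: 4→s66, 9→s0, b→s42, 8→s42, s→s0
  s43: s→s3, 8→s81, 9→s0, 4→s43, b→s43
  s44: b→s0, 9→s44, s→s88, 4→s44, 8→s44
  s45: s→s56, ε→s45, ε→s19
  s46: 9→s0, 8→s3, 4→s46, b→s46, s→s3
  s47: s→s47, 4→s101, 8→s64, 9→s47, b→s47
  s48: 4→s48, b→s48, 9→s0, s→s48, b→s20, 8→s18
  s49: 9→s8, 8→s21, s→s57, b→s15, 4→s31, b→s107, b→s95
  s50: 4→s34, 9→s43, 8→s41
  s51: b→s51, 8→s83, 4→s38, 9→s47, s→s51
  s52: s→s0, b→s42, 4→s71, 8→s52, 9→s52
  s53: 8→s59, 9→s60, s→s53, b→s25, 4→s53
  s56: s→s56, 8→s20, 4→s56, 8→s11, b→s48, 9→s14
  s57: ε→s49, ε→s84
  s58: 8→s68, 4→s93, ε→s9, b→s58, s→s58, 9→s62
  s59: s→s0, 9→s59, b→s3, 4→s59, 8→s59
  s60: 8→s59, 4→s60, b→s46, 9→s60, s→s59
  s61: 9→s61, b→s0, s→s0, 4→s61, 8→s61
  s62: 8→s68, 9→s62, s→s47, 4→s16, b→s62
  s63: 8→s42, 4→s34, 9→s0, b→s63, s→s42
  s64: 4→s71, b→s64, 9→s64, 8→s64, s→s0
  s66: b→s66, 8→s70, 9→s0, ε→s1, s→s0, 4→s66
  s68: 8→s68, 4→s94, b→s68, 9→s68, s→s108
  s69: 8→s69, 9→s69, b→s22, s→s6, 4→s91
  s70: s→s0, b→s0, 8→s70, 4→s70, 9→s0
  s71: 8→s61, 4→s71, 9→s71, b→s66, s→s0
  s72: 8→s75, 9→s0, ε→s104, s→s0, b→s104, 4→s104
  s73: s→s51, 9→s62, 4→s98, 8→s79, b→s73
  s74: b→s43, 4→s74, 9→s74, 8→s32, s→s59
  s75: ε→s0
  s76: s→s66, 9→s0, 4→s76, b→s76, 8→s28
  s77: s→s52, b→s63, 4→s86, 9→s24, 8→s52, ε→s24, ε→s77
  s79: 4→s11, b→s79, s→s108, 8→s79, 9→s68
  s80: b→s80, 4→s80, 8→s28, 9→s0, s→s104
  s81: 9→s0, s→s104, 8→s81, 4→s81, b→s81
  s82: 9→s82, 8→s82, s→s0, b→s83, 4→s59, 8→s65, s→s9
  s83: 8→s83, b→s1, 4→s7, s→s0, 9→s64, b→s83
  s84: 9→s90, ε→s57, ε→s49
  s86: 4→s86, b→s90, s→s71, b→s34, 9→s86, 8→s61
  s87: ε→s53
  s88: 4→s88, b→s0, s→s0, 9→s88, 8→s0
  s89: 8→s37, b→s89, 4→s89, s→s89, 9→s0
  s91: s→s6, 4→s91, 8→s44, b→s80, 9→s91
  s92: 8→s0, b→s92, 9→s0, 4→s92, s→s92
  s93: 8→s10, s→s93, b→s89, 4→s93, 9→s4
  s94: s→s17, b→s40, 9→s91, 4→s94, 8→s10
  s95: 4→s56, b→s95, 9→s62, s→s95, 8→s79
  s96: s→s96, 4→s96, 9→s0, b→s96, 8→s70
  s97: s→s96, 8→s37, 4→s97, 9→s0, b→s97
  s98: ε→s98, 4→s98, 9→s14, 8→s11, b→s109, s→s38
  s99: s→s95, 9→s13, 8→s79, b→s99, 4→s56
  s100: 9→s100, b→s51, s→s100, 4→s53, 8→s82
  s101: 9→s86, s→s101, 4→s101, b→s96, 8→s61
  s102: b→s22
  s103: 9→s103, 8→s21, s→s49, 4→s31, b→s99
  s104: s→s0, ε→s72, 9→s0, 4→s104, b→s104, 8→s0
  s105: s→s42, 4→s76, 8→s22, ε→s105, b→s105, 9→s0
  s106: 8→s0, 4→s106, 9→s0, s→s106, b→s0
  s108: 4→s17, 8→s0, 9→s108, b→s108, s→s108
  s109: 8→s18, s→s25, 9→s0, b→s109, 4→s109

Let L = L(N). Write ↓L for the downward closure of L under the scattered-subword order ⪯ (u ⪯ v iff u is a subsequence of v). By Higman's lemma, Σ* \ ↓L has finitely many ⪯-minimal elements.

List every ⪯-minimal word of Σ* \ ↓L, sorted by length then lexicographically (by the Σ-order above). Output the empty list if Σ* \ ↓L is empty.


|Q|=110, |F|=84, |δ|=475 (25 ε).
min D↑ (82 st, q0=0, F={14}): 0:8→1,s→2,9→0,b→3,4→4 1:8→1,s→5,9→1,b→6,4→7 2:8→1,s→2,9→8,b→9,4→4 3:8→6,s→9,9→10,b→3,4→11 4:8→7,s→4,9→12,b→13,4→4 5:8→14,s→5,9→5,b→5,4→15 6:8→6,s→5,9→16,b→6,4→17 7:8→7,s→15,9→18,b→19,4→7 8:8→1,s→20,9→8,b→21,4→22 9:8→6,s→9,9→23,b→9,4→11 10:8→16,s→24,9→10,b→10,4→25 11:8→17,s→11,9→26,b→13,4→11 12:8→18,s→27,9→12,b→28,4→12 13:8→19,s→13,9→14,b→13,4→13 14:8→14,s→14,9→14,b→14,4→14 15:8→14,s→15,9→29,b→30,4→15 16:8→16,s→5,9→16,b→16,4→31 17:8→17,s→15,9→32,b→19,4→17 18:8→18,s→33,9→18,b→34,4→18 19:8→19,s→30,9→14,b→19,4→19 20:8→35,s→20,9→20,b→36,4→37 21:8→6,s→36,9→23,b→21,4→38 22:8→7,s→37,9→12,b→39,4→22 23:8→16,s→40,9→23,b→23,4→41 24:8→16,s→24,9→23,b→24,4→25 25:8→42,s→25,9→43,b→44,4→25 26:8→32,s→45,9→26,b→46,4→43 27:8→27,s→14,9→27,b→47,4→27 28:8→34,s→47,9→14,b→28,4→28 29:8→14,s→33,9→29,b→48,4→29 30:8→14,s→30,9→14,b→30,4→30 31:8→42,s→15,9→49,b→50,4→31 32:8→32,s→33,9→32,b→51,4→49 33:8→14,s→14,9→33,b→52,4→33 34:8→34,s→52,9→14,b→34,4→34 35:8→35,s→14,9→35,b→53,4→27 36:8→53,s→36,9→40,b→36,4→54 37:8→27,s→37,9→55,b→56,4→37 38:8→17,s→54,9→26,b→39,4→38 39:8→19,s→56,9→14,b→39,4→39 40:8→57,s→40,9→40,b→40,4→58 41:8→42,s→58,9→43,b→59,4→41 42:8→42,s→60,9→61,b→14,4→42 43:8→61,s→62,9→43,b→63,4→43 44:8→64,s→44,9→14,b→44,4→44 45:8→45,s→14,9→45,b→65,4→62 46:8→51,s→65,9→14,b→46,4→63 47:8→47,s→14,9→14,b→47,4→47 48:8→14,s→52,9→14,b→48,4→48 49:8→61,s→33,9→49,b→66,4→49 50:8→64,s→30,9→14,b→50,4→50 51:8→51,s→52,9→14,b→51,4→66 52:8→14,s→14,9→14,b→52,4→52 53:8→53,s→14,9→57,b→53,4→67 54:8→67,s→54,9→68,b→56,4→54 55:8→27,s→27,9→55,b→69,4→55 56:8→47,s→56,9→14,b→56,4→56 57:8→57,s→14,9→57,b→57,4→62 58:8→70,s→58,9→71,b→72,4→58 59:8→64,s→72,9→14,b→59,4→59 60:8→14,s→60,9→73,b→14,4→60 61:8→61,s→74,9→61,b→14,4→61 62:8→70,s→14,9→62,b→75,4→62 63:8→76,s→75,9→14,b→63,4→63 64:8→64,s→77,9→14,b→14,4→64 65:8→65,s→14,9→14,b→65,4→75 66:8→76,s→52,9→14,b→66,4→66 67:8→67,s→14,9→45,b→47,4→67 68:8→45,s→45,9→68,b→78,4→71 69:8→47,s→47,9→14,b→69,4→69 70:8→70,s→14,9→70,b→14,4→70 71:8→70,s→62,9→71,b→79,4→71 72:8→80,s→72,9→14,b→72,4→72 73:8→14,s→74,9→73,b→14,4→73 74:8→14,s→14,9→74,b→14,4→74 75:8→80,s→14,9→14,b→75,4→75 76:8→76,s→81,9→14,b→14,4→76 77:8→14,s→77,9→14,b→14,4→77 78:8→65,s→65,9→14,b→78,4→79 79:8→80,s→75,9→14,b→79,4→79 80:8→80,s→14,9→14,b→14,4→80 81:8→14,s→14,9→14,b→14,4→81 (ε-aug+det+¬).
'8s8': N↓-sim [99, 52, 18, 2] end={s0,s75} rej; 3/3 deletions ∈↓L.
'4b9': N↓-sim [99, 75, 34, 1] end={s0} ∉↓L; 3/3 del acc.
'49ss': N↓-sim [99, 75, 44, 16, 1] end={s0} ∉↓L; 4/4 deletions ∈↓L.
's9s8s': |S_i|=[99, 96, 83, 49, 18, 2] end={s0,s9} rej; 5/5 single-dels accept.
'b948b': |S_i|=[99, 80, 58, 41, 15, 1] end={s0} rej; 5/5 single-dels accept.
5 obstructions.

A = [8s8, 4b9, 49ss, s9s8s, b948b].
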